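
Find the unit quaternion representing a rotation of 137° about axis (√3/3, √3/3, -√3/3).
0.3665 + 0.5372i + 0.5372j - 0.5372k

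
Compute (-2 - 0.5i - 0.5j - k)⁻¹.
-0.3636 + 0.0909i + 0.0909j + 0.1818k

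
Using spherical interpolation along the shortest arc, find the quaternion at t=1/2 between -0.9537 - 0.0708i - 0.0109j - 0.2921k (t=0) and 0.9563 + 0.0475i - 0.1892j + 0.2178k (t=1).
-0.9606 - 0.0595i + 0.0897j - 0.2564k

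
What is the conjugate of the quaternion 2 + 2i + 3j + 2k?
2 - 2i - 3j - 2k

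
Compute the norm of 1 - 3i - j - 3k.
√20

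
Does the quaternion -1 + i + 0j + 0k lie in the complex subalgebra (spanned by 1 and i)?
Yes. The quaternion -1 + i has j- and k-coefficients y = z = 0, so it lies in the complex subalgebra spanned by 1 and i.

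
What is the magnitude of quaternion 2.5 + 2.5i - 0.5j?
3.571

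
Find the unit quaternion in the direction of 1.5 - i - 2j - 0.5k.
0.5477 - 0.3651i - 0.7303j - 0.1826k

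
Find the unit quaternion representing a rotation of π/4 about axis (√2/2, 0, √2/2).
0.9239 + 0.2706i + 0.2706k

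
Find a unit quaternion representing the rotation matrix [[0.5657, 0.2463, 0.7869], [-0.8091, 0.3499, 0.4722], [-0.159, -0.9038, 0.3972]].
0.7604 - 0.4524i + 0.311j - 0.347k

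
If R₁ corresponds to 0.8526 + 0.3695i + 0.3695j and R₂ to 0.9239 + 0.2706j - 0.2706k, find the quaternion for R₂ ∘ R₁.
0.6877 + 0.4414i + 0.4721j - 0.3307k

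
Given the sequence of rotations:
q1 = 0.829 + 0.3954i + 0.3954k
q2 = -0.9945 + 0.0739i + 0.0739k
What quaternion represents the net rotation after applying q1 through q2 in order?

q2 · q1 = -0.8829 - 0.332i - 0.332k
-0.8829 - 0.332i - 0.332k


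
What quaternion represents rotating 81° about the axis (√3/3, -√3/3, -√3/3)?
0.7604 + 0.375i - 0.375j - 0.375k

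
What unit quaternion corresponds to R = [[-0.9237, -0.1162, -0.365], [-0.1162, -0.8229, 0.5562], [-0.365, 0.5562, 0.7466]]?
-0.1953i + 0.2976j + 0.9345k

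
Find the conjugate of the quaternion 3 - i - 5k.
3 + i + 5k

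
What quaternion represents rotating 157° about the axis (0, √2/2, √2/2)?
0.1994 + 0.6929j + 0.6929k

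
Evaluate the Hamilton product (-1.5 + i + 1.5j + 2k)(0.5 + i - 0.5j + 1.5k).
-4 + 2.25i + 2j - 3.25k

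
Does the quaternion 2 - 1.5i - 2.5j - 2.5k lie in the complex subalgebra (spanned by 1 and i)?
No. The quaternion 2 - 1.5i - 2.5j - 2.5k has j-coefficient y = -2.5 and k-coefficient z = -2.5, not both zero, so it does not lie in the complex subalgebra spanned by 1 and i.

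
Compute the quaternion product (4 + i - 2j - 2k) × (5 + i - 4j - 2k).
7 + 5i - 26j - 20k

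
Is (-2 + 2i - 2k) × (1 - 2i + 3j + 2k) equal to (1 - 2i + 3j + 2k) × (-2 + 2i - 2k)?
No: pq = 6 + 12i - 6j ≠ 6 - 6j - 12k = qp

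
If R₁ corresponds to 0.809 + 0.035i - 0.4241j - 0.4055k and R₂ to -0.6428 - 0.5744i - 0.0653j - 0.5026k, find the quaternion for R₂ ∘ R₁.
-0.7314 - 0.6739i - 0.0307j + 0.0999k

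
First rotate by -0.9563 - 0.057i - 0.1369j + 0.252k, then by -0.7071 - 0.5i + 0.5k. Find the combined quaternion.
0.5217 + 0.5869i + 0.1943j - 0.5879k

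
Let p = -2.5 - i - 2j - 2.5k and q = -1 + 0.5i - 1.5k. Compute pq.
-0.75 + 2.75i - 0.75j + 7.25k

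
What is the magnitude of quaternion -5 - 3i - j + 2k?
√39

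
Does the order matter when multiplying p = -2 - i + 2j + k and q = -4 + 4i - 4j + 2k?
Yes: pq = 18 + 4i + 6j - 12k ≠ 18 - 12i - 6j - 4k = qp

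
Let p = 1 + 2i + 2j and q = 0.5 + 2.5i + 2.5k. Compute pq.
-4.5 + 8.5i - 4j - 2.5k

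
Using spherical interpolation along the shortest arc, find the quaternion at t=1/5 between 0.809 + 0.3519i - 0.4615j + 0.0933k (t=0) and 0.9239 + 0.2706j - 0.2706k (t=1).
0.8967 + 0.2973i - 0.3275j + 0.0164k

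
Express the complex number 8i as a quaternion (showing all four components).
0 + 8i + 0j + 0k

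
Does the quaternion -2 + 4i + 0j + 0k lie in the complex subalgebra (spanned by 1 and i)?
Yes. The quaternion -2 + 4i has j- and k-coefficients y = z = 0, so it lies in the complex subalgebra spanned by 1 and i.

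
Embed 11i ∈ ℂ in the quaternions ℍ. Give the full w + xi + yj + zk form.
0 + 11i + 0j + 0k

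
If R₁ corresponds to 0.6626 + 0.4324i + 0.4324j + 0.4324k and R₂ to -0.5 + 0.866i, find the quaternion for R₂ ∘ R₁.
-0.7058 + 0.3576i - 0.5907j + 0.1583k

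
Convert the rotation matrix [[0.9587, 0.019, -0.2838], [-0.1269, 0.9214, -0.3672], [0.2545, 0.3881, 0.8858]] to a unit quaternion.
0.9703 + 0.1946i - 0.1387j - 0.0376k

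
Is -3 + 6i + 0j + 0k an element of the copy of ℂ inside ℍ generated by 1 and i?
Yes. The quaternion -3 + 6i has j- and k-coefficients y = z = 0, so it lies in the complex subalgebra spanned by 1 and i.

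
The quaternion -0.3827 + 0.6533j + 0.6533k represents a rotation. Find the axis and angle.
axis = (0, √2/2, √2/2), θ = 5π/4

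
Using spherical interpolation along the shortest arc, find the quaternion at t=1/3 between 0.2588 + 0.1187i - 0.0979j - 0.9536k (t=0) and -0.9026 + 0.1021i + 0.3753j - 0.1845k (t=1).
0.6486 + 0.051i - 0.2615j - 0.713k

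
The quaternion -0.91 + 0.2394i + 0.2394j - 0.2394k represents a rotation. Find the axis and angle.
axis = (√3/3, √3/3, -√3/3), θ = 311°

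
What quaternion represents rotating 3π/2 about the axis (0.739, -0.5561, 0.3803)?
-0.7071 + 0.5226i - 0.3932j + 0.2689k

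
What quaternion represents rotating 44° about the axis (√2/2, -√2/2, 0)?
0.9272 + 0.2649i - 0.2649j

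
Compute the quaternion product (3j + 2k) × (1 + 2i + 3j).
-9 - 6i + 7j - 4k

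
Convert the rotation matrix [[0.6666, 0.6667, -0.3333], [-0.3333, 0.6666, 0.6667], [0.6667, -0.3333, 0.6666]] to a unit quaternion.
0.866 - 0.2887i - 0.2887j - 0.2887k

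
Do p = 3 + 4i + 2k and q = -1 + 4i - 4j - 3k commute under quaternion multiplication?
No: pq = -13 + 16i + 8j - 27k ≠ -13 - 32j + 5k = qp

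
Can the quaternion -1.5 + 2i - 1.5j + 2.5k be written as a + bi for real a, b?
No. The quaternion -1.5 + 2i - 1.5j + 2.5k has j-coefficient y = -1.5 and k-coefficient z = 2.5, not both zero, so it does not lie in the complex subalgebra spanned by 1 and i.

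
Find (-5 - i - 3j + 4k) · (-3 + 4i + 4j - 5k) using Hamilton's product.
51 - 18i + 21k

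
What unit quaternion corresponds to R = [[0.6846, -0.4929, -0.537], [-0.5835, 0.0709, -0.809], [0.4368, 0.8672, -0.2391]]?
0.6157 + 0.6806i - 0.3954j - 0.0368k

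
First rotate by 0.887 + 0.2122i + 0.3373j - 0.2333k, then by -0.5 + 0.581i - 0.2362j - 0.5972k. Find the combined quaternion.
-0.6264 + 0.6658i - 0.3693j - 0.167k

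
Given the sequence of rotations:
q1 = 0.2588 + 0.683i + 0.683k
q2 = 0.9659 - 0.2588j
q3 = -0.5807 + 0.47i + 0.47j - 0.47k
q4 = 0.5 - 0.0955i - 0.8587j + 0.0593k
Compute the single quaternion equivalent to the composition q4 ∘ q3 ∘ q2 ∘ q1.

q2 · q1 = 0.25 + 0.4829i - 0.067j + 0.8365k
q3 · q2 · q1 = 0.0525 + 0.1987i - 0.4637j - 0.8617k
q4 · q3 · q2 · q1 = -0.3019 + 0.8618i - 0.3474j - 0.2128k
-0.3019 + 0.8618i - 0.3474j - 0.2128k


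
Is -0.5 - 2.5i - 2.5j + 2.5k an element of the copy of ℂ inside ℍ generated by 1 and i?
No. The quaternion -0.5 - 2.5i - 2.5j + 2.5k has j-coefficient y = -2.5 and k-coefficient z = 2.5, not both zero, so it does not lie in the complex subalgebra spanned by 1 and i.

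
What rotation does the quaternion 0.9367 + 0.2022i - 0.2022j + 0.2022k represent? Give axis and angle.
axis = (√3/3, -√3/3, √3/3), θ = 41°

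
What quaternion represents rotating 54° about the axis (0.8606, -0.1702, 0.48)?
0.891 + 0.3907i - 0.0773j + 0.2179k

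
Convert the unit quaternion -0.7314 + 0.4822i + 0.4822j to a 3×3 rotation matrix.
[[0.535, 0.465, -0.7054], [0.465, 0.535, 0.7054], [0.7054, -0.7054, 0.0699]]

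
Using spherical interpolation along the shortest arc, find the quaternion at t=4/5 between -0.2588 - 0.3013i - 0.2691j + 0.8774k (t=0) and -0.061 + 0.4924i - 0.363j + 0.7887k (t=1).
-0.1094 + 0.3444i - 0.3646j + 0.8582k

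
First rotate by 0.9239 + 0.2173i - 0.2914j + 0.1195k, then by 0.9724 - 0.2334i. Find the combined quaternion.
0.9491 - 0.0043i - 0.2555j + 0.1842k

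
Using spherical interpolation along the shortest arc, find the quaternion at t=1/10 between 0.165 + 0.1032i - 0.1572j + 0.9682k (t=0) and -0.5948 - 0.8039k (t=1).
0.2117 + 0.0936i - 0.1426j + 0.9623k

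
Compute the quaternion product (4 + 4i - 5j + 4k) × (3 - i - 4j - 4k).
12 + 44i - 19j - 25k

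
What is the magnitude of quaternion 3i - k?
√10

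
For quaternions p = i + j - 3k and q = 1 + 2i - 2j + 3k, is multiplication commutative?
No: pq = 9 - 2i - 8j - 7k ≠ 9 + 4i + 10j + k = qp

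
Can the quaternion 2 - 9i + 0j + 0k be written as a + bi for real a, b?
Yes. The quaternion 2 - 9i has j- and k-coefficients y = z = 0, so it lies in the complex subalgebra spanned by 1 and i.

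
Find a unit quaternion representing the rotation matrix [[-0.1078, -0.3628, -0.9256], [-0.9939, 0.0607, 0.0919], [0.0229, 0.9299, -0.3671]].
-0.3827 - 0.5474i + 0.6196j + 0.4123k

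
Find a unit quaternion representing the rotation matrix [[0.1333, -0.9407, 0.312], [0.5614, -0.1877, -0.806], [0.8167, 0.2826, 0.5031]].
0.6018 + 0.4522i - 0.2097j + 0.624k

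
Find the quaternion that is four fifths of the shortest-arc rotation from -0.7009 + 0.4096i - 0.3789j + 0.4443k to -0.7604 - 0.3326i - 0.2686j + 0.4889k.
-0.7859 - 0.1858i - 0.3066j + 0.5039k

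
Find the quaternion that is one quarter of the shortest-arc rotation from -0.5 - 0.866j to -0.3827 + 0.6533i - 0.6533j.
-0.4932 + 0.177i - 0.8517j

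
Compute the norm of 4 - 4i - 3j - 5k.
√66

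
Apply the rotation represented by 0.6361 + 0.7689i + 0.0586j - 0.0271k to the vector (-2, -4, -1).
(-2.515, 1.606, -3.478)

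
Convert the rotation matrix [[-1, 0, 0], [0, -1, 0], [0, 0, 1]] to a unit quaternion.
k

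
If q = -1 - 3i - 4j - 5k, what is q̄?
-1 + 3i + 4j + 5k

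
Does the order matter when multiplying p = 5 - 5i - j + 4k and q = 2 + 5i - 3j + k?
Yes: pq = 28 + 26i + 8j + 33k ≠ 28 + 4i - 42j - 7k = qp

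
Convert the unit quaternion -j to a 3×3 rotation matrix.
[[-1, 0, 0], [0, 1, 0], [0, 0, -1]]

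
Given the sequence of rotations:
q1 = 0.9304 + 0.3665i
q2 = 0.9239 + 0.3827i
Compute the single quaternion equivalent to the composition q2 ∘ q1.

q2 · q1 = 0.7193 + 0.6947i
0.7193 + 0.6947i


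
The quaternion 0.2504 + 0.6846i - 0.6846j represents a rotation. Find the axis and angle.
axis = (√2/2, -√2/2, 0), θ = 151°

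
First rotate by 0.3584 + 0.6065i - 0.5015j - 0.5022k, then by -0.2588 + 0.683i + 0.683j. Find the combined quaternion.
-0.1645 - 0.2552i + 0.7176j - 0.6268k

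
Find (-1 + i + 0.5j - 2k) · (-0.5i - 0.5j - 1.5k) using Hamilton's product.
-2.25 - 1.25i + 3j + 1.25k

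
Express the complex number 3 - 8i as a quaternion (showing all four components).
3 - 8i + 0j + 0k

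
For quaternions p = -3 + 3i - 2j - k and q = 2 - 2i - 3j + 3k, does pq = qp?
No: pq = -3 + 3i - 2j - 24k ≠ -3 + 21i + 12j + 2k = qp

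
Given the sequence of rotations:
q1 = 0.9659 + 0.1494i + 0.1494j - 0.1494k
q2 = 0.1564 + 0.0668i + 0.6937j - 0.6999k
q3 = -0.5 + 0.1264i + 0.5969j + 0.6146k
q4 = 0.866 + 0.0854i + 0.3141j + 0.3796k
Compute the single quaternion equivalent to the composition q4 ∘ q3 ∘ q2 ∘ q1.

q2 · q1 = -0.0671 + 0.0888i + 0.5988j - 0.7931k
q3 · q2 · q1 = 0.1523 - 0.8943i - 0.1846j + 0.378k
q4 · q3 · q2 · q1 = 0.1228 - 0.5727i - 0.4838j + 0.6503k
0.1228 - 0.5727i - 0.4838j + 0.6503k


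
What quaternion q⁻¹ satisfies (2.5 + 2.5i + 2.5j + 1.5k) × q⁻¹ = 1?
0.119 - 0.119i - 0.119j - 0.0714k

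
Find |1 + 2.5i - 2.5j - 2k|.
4.183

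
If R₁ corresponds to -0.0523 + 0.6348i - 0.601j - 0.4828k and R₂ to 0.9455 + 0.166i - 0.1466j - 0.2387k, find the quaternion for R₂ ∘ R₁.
-0.3582 + 0.5188i - 0.632j - 0.4507k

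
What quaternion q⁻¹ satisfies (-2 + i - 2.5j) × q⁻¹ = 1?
-0.1778 - 0.0889i + 0.2222j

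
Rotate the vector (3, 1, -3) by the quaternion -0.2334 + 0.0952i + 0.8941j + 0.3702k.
(-1.235, -1.419, 3.932)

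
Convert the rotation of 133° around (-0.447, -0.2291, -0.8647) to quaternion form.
0.3987 - 0.4099i - 0.2101j - 0.793k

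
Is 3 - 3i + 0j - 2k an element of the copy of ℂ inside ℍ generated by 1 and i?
No. The quaternion 3 - 3i - 2k has j-coefficient y = 0 and k-coefficient z = -2, not both zero, so it does not lie in the complex subalgebra spanned by 1 and i.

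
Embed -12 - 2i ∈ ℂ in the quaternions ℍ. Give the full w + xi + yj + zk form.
-12 - 2i + 0j + 0k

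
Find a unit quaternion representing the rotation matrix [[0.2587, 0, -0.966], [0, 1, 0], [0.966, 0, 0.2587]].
0.7933 - 0.6088j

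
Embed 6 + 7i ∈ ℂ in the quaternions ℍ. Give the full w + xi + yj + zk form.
6 + 7i + 0j + 0k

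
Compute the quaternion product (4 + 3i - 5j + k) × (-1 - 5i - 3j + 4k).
-8 - 40i - 24j - 19k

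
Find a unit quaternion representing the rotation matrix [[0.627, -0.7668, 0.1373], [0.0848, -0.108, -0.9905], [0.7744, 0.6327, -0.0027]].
0.6157 + 0.6591i - 0.2587j + 0.3458k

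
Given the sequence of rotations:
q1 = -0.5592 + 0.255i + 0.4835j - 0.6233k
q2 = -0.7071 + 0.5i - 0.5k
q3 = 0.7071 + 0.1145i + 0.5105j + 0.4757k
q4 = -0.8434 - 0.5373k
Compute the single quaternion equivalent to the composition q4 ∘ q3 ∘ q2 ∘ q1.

q2 · q1 = -0.0437 - 0.2182i - 0.1577j + 0.9621k
q3 · q2 · q1 = -0.3831 + 0.4069i - 0.3478j + 0.7528k
q4 · q3 · q2 · q1 = 0.7276 - 0.5301i + 0.0747j - 0.4291k
0.7276 - 0.5301i + 0.0747j - 0.4291k


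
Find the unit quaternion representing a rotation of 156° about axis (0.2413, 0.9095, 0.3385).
0.2079 + 0.236i + 0.8896j + 0.3311k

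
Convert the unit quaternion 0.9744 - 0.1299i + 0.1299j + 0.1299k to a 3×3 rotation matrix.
[[0.9325, -0.2869, 0.2194], [0.2194, 0.9325, 0.2869], [-0.2869, -0.2194, 0.9325]]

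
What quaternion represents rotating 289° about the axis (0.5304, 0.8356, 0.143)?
-0.8141 + 0.308i + 0.4852j + 0.083k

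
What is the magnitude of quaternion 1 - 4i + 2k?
√21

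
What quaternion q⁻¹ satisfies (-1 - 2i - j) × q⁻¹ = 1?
-0.1667 + 0.3333i + 0.1667j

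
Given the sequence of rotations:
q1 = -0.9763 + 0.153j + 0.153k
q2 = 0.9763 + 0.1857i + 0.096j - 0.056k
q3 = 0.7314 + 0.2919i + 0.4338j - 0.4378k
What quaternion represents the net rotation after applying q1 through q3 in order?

q2 · q1 = -0.9593 - 0.158i + 0.0272j + 0.2325k
q3 · q2 · q1 = -0.5655 - 0.2828i - 0.3949j + 0.6665k
-0.5655 - 0.2828i - 0.3949j + 0.6665k


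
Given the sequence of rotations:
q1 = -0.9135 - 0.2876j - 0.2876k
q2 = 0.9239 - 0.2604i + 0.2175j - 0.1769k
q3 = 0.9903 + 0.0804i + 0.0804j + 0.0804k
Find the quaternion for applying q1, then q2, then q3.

q2 · q1 = -0.8323 + 0.1244i - 0.5393j - 0.0292k
q3 · q2 · q1 = -0.7885 + 0.0973i - 0.5886j - 0.1492k
-0.7885 + 0.0973i - 0.5886j - 0.1492k


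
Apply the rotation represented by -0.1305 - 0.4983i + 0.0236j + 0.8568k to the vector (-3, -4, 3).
(-1.973, 4.332, 3.368)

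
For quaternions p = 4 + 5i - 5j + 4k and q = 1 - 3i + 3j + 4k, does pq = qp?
No: pq = 18 - 39i - 25j + 20k ≠ 18 + 25i + 39j + 20k = qp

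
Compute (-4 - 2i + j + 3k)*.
-4 + 2i - j - 3k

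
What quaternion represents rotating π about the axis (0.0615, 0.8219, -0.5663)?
0.0615i + 0.8219j - 0.5663k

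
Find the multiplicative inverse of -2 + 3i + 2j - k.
-0.1111 - 0.1667i - 0.1111j + 0.0556k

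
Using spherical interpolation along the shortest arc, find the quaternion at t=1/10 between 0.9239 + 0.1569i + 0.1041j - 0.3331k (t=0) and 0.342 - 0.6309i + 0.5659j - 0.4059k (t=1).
0.9131 + 0.0686i + 0.1691j - 0.3647k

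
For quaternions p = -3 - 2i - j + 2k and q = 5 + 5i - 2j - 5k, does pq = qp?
No: pq = 3 - 16i + j + 34k ≠ 3 - 34i + j + 16k = qp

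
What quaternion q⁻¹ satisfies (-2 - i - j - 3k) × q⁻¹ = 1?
-0.1333 + 0.0667i + 0.0667j + 0.2k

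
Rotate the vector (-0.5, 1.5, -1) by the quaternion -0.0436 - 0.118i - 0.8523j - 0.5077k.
(0.525, -0.293, 1.772)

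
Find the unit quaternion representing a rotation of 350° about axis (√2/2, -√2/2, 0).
-0.9962 + 0.0616i - 0.0616j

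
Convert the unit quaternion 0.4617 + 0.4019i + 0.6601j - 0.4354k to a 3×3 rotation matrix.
[[-0.2506, 0.9326, 0.2596], [0.1285, 0.2978, -0.9459], [-0.9595, -0.2037, -0.1945]]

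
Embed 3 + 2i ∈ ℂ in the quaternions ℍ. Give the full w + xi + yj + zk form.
3 + 2i + 0j + 0k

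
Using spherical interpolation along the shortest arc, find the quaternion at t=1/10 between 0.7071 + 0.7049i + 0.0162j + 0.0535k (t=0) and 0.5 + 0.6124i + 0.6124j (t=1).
0.6989 + 0.709i + 0.0805j + 0.0488k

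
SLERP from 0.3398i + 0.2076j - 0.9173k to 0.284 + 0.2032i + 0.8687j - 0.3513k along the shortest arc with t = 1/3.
0.1091 + 0.3259i + 0.4852j - 0.804k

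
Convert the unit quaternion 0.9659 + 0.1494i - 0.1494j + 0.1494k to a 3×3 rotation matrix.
[[0.9107, -0.3333, -0.244], [0.244, 0.9107, -0.3333], [0.3333, 0.244, 0.9107]]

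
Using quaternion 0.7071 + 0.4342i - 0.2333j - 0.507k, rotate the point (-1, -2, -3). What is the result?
(0.905, 1.834, -3.133)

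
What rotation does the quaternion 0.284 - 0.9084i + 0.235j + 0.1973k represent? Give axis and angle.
axis = (-0.9474, 0.2451, 0.2058), θ = 147°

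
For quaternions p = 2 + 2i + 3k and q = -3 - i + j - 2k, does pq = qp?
No: pq = 2 - 11i + 3j - 11k ≠ 2 - 5i + j - 15k = qp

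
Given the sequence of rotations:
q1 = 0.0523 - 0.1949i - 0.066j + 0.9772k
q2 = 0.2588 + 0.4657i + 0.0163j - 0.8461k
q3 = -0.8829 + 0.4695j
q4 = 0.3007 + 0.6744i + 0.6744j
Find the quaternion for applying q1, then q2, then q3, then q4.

q2 · q1 = 0.9322 - 0.066i - 0.3064j + 0.1811k
q3 · q2 · q1 = -0.6792 + 0.1433i + 0.7082j - 0.1289k
q4 · q3 · q2 · q1 = -0.7785 - 0.5019i - 0.1582j + 0.3422k
-0.7785 - 0.5019i - 0.1582j + 0.3422k


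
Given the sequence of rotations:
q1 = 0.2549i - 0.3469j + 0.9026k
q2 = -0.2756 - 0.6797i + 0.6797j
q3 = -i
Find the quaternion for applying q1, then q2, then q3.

q2 · q1 = 0.409 + 0.5432i + 0.7091j - 0.1862k
q3 · q2 · q1 = 0.5432 - 0.409i - 0.1862j - 0.7091k
0.5432 - 0.409i - 0.1862j - 0.7091k


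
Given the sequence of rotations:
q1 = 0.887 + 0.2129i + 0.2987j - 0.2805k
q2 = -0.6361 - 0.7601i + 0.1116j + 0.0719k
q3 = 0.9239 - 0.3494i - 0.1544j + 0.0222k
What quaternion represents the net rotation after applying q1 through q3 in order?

q2 · q1 = -0.4156 - 0.8624i - 0.2889j - 0.0086k
q3 · q2 · q1 = -0.7297 - 0.6438i - 0.2249j - 0.0494k
-0.7297 - 0.6438i - 0.2249j - 0.0494k


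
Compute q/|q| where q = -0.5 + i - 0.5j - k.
-0.3162 + 0.6325i - 0.3162j - 0.6325k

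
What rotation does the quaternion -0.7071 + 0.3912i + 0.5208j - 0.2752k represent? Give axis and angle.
axis = (0.5532, 0.7365, -0.3892), θ = 3π/2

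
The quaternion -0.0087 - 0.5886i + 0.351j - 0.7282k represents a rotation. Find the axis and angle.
axis = (-0.5886, 0.351, -0.7282), θ = 181°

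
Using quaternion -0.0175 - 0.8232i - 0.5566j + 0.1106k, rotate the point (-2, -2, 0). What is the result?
(-2.552, -1.065, 0.592)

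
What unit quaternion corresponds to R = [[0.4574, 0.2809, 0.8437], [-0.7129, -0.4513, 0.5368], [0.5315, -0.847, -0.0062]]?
-0.5 + 0.6919i - 0.1561j + 0.4969k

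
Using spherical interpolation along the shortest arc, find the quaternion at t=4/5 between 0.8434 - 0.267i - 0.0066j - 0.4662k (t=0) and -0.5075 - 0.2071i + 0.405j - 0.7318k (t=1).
0.7337 + 0.1144i - 0.3838j + 0.5488k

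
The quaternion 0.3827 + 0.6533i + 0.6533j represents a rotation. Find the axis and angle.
axis = (√2/2, √2/2, 0), θ = 3π/4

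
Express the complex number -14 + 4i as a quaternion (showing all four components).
-14 + 4i + 0j + 0k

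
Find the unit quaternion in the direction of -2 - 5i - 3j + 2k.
-0.3086 - 0.7715i - 0.4629j + 0.3086k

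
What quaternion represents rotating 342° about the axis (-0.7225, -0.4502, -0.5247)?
-0.9877 - 0.113i - 0.0704j - 0.0821k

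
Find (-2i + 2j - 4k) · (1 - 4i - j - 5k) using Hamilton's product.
-26 - 16i + 8j + 6k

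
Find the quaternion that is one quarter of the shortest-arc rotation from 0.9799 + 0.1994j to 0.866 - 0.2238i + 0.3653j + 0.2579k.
0.9656 - 0.0574i + 0.245j + 0.0661k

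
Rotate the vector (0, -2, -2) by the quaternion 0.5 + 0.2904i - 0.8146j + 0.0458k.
(2.614, -0.924, 0.56)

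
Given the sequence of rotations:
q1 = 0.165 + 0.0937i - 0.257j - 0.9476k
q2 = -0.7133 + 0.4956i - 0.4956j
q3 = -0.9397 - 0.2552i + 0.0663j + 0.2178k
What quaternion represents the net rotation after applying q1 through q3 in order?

q2 · q1 = -0.2915 + 0.4846i + 0.5712j + 0.595k
q3 · q2 · q1 = 0.2301 - 0.4659i - 0.2987j - 0.8005k
0.2301 - 0.4659i - 0.2987j - 0.8005k


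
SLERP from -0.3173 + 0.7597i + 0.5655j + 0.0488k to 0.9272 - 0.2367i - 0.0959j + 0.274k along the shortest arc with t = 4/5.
-0.8694 + 0.3839i + 0.217j - 0.2229k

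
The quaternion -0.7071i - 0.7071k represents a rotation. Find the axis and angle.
axis = (-√2/2, 0, -√2/2), θ = π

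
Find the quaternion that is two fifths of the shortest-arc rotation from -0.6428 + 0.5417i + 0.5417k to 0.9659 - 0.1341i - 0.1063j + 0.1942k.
-0.8651 + 0.4197i + 0.0484j + 0.2704k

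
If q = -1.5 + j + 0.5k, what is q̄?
-1.5 - j - 0.5k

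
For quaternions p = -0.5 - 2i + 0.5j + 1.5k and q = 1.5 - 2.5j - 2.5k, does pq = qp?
No: pq = 4.25 - 0.5i - 3j + 8.5k ≠ 4.25 - 5.5i + 7j - 1.5k = qp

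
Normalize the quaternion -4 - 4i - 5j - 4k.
-0.4682 - 0.4682i - 0.5852j - 0.4682k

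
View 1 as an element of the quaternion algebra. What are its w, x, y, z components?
1 + 0i + 0j + 0k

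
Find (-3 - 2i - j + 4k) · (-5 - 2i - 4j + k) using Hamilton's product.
3 + 31i + 11j - 17k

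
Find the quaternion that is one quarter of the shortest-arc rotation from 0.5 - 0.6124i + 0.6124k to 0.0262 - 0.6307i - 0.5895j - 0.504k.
0.4592 - 0.7798i - 0.2141j + 0.3678k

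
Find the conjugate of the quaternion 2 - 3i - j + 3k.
2 + 3i + j - 3k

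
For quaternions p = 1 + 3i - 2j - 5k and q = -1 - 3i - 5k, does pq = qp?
No: pq = -17 + 4i + 32j - 6k ≠ -17 - 16i - 28j + 6k = qp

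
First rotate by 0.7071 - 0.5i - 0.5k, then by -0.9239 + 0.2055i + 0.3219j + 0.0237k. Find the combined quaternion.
-0.5387 + 0.4463i + 0.3185j + 0.6397k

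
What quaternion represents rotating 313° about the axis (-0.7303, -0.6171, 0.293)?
-0.9171 - 0.2912i - 0.2461j + 0.1168k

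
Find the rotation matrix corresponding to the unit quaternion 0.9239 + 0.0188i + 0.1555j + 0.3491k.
[[0.7079, -0.6392, 0.3005], [0.6509, 0.7556, 0.0738], [-0.2742, 0.1433, 0.9509]]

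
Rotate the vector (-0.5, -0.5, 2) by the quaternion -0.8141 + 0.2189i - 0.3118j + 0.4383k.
(0.9, 0.331, 1.892)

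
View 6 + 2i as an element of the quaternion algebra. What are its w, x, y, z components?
6 + 2i + 0j + 0k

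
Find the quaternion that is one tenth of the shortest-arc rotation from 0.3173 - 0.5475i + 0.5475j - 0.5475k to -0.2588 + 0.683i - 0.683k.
0.3484 - 0.6364i + 0.5348j - 0.4331k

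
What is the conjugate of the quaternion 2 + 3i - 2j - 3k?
2 - 3i + 2j + 3k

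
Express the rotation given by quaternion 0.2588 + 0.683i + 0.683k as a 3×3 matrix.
[[0.067, -0.3535, 0.933], [0.3535, -0.866, -0.3535], [0.933, 0.3535, 0.067]]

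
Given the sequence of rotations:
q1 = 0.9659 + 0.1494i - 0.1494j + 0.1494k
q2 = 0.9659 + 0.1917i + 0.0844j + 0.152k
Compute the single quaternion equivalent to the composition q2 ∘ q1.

q2 · q1 = 0.8942 + 0.3648i - 0.0687j + 0.2499k
0.8942 + 0.3648i - 0.0687j + 0.2499k


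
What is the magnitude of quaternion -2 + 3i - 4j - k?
√30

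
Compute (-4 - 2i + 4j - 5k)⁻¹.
-0.0656 + 0.0328i - 0.0656j + 0.082k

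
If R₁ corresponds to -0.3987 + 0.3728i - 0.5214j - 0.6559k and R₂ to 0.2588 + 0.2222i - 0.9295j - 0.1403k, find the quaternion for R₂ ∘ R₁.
-0.7627 + 0.5444i + 0.3291j + 0.1169k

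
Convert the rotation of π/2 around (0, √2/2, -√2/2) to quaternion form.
0.7071 + 0.5j - 0.5k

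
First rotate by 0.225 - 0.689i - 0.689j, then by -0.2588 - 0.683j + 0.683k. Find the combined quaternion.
-0.5288 + 0.6489i - 0.4459j - 0.3169k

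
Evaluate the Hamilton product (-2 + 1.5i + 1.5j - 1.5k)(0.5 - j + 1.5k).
2.75 + 1.5i + 0.5j - 5.25k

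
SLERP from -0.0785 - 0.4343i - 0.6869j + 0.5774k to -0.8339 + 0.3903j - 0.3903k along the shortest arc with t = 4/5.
0.7049 - 0.1075i - 0.5091j + 0.482k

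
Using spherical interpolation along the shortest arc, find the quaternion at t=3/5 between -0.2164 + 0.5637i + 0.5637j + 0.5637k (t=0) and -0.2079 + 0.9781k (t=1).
-0.2356 + 0.2557i + 0.2557j + 0.9021k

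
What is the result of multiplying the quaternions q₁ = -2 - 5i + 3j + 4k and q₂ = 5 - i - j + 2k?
-20 - 13i + 23j + 24k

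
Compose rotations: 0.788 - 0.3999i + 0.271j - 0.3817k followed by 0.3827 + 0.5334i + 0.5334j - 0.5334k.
0.1667 + 0.2082i + 0.9409j - 0.2085k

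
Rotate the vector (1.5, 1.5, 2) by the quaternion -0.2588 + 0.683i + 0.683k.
(2.497, -1.122, 1.003)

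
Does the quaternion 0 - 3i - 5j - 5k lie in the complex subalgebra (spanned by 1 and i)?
No. The quaternion -3i - 5j - 5k has j-coefficient y = -5 and k-coefficient z = -5, not both zero, so it does not lie in the complex subalgebra spanned by 1 and i.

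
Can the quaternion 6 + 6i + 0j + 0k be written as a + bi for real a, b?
Yes. The quaternion 6 + 6i has j- and k-coefficients y = z = 0, so it lies in the complex subalgebra spanned by 1 and i.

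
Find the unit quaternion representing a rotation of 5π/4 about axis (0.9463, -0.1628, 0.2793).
-0.3827 + 0.8743i - 0.1504j + 0.258k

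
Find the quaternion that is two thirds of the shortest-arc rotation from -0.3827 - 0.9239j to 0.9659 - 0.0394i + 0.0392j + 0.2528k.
-0.8916 + 0.03i - 0.4088j - 0.1923k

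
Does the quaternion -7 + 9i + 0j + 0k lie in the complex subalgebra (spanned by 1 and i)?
Yes. The quaternion -7 + 9i has j- and k-coefficients y = z = 0, so it lies in the complex subalgebra spanned by 1 and i.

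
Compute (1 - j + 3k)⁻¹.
0.0909 + 0.0909j - 0.2727k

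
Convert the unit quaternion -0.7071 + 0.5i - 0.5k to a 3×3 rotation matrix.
[[0.5, -0.7071, -0.5], [0.7071, 0, 0.7071], [-0.5, -0.7071, 0.5]]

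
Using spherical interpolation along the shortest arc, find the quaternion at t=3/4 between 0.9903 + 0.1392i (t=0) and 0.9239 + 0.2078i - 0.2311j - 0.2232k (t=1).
0.9507 + 0.1926i - 0.1748j - 0.1688k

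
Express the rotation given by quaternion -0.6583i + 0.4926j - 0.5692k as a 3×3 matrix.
[[-0.1333, -0.6486, 0.7494], [-0.6486, -0.5147, -0.5608], [0.7494, -0.5608, -0.352]]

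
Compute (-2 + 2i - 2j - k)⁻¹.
-0.1538 - 0.1538i + 0.1538j + 0.0769k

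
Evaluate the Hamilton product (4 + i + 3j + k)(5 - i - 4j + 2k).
31 + 11i - 4j + 12k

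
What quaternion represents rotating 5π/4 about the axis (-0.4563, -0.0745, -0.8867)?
-0.3827 - 0.4216i - 0.0688j - 0.8192k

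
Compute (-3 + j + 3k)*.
-3 - j - 3k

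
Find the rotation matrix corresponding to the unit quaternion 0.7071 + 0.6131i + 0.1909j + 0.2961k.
[[0.7518, -0.1847, 0.633], [0.6528, 0.0729, -0.754], [0.0931, 0.9801, 0.1753]]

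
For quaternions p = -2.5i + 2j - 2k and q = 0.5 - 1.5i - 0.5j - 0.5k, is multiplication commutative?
No: pq = -3.75 - 3.25i + 2.75j + 3.25k ≠ -3.75 + 0.75i - 0.75j - 5.25k = qp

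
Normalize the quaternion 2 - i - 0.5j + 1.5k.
0.7303 - 0.3651i - 0.1826j + 0.5477k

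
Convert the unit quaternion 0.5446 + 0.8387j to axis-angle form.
axis = (0, 1, 0), θ = 114°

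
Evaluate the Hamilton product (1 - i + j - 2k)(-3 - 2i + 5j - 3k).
-16 + 8i + 3j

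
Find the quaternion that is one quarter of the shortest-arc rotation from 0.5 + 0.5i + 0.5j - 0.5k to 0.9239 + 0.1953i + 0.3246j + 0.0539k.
0.6497 + 0.4478i + 0.4836j - 0.3787k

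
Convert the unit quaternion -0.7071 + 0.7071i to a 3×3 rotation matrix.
[[1, 0, 0], [0, 0, 1], [0, -1, 0]]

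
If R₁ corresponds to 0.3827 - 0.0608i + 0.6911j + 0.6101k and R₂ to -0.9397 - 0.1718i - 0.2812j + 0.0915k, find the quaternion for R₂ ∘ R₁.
-0.2316 - 0.2434i - 0.6578j - 0.6741k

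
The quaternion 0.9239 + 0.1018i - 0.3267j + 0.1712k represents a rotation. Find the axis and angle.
axis = (0.2661, -0.8538, 0.4474), θ = π/4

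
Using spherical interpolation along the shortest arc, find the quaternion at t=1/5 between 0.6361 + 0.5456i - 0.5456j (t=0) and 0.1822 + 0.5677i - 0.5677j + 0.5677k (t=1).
0.5665 + 0.576i - 0.576j + 0.1243k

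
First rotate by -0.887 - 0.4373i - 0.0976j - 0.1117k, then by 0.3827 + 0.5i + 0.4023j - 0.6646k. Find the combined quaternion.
-0.1558 - 0.7207i - 0.0477j + 0.6739k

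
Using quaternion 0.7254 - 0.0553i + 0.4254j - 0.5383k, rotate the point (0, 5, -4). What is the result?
(0.963, 3.583, -5.219)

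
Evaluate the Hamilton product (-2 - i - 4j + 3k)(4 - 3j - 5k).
-5 + 25i - 15j + 25k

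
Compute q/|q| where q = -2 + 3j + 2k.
-0.4851 + 0.7276j + 0.4851k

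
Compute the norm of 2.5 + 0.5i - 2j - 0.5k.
3.279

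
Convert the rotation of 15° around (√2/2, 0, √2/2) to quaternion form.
0.9914 + 0.0923i + 0.0923k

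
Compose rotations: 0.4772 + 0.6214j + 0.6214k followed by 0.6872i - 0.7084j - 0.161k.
0.5402 - 0.0122i - 0.7651j + 0.3502k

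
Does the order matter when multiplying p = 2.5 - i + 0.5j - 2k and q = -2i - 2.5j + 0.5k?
Yes: pq = 0.25 - 9.75i - 1.75j + 4.75k ≠ 0.25 - 0.25i - 10.75j - 2.25k = qp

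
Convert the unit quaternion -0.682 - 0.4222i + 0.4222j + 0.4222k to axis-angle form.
axis = (-√3/3, √3/3, √3/3), θ = 266°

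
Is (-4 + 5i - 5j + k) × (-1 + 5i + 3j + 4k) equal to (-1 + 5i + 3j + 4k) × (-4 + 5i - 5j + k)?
No: pq = -10 - 48i - 22j + 23k ≠ -10 - 2i + 8j - 57k = qp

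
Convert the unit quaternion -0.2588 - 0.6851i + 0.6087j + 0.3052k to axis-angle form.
axis = (-0.7093, 0.6302, 0.316), θ = 7π/6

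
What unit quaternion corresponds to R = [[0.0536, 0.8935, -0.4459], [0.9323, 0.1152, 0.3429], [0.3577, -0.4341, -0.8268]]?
-0.2924 + 0.6643i + 0.6871j - 0.0332k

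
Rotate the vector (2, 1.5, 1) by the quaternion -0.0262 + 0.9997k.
(-1.919, -1.603, 1)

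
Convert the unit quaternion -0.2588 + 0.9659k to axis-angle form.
axis = (0, 0, 1), θ = 7π/6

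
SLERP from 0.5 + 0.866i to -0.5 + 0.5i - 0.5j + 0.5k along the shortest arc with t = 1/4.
0.2658 + 0.9325i - 0.1728j + 0.1728k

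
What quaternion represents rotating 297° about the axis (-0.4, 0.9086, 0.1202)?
-0.8526 - 0.209i + 0.4747j + 0.0628k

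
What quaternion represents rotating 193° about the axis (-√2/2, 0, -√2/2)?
-0.1132 - 0.7026i - 0.7026k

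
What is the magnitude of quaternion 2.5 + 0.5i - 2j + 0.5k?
3.279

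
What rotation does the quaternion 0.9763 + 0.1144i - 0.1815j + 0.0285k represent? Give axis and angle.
axis = (0.5286, -0.8386, 0.1317), θ = 25°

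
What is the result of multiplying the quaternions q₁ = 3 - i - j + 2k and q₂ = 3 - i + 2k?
4 - 8i - 3j + 11k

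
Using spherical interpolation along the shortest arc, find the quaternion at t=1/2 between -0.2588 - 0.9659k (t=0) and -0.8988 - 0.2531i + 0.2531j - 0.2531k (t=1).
-0.6735 - 0.1473i + 0.1473j - 0.7092k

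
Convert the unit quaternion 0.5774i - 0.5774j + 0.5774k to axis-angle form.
axis = (√3/3, -√3/3, √3/3), θ = π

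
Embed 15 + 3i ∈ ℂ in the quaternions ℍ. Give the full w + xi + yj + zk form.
15 + 3i + 0j + 0k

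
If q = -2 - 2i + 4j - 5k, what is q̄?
-2 + 2i - 4j + 5k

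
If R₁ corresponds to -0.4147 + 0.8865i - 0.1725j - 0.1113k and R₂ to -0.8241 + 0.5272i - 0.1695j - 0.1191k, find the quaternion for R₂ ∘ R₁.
-0.1681 - 0.9509i + 0.1655j + 0.2004k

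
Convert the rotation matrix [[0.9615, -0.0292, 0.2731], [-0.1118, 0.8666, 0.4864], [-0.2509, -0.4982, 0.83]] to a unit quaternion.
0.9563 - 0.2574i + 0.137j - 0.0216k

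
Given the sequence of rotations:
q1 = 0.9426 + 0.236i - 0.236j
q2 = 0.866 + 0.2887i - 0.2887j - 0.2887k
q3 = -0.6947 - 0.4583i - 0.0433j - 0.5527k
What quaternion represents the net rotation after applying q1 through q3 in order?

q2 · q1 = 0.68 + 0.4084i - 0.5446j - 0.2721k
q3 · q2 · q1 = -0.4592 - 0.8846i - 0.0015j + 0.0805k
-0.4592 - 0.8846i - 0.0015j + 0.0805k


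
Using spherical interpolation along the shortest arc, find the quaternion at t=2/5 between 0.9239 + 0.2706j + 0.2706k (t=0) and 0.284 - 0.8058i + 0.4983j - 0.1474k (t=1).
0.7957 - 0.4001i + 0.4391j + 0.1186k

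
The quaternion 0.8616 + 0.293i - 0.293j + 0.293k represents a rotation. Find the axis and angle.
axis = (√3/3, -√3/3, √3/3), θ = 61°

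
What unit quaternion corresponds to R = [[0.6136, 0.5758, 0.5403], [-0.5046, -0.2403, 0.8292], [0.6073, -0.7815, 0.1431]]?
0.6157 - 0.654i - 0.0272j - 0.4387k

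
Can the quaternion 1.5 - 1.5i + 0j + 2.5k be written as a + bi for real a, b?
No. The quaternion 1.5 - 1.5i + 2.5k has j-coefficient y = 0 and k-coefficient z = 2.5, not both zero, so it does not lie in the complex subalgebra spanned by 1 and i.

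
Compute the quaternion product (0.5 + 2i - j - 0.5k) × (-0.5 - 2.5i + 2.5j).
7.25 - i + 3j + 2.75k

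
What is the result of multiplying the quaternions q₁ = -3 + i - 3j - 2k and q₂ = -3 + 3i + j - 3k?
3 - i + 3j + 25k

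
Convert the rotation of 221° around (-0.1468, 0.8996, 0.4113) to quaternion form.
-0.3502 - 0.1375i + 0.8426j + 0.3853k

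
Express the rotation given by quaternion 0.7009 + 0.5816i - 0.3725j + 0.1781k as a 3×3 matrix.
[[0.659, -0.683, -0.315], [-0.1836, 0.26, -0.948], [0.7293, 0.6826, 0.046]]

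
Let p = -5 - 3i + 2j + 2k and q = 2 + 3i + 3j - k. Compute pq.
-5 - 29i - 8j - 6k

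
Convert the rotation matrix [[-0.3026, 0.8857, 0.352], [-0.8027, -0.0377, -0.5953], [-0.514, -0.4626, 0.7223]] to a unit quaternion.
0.5878 + 0.0564i + 0.3683j - 0.7181k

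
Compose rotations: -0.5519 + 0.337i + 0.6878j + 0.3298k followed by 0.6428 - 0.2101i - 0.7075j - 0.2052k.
0.2703 + 0.2404i + 0.8327j + 0.4192k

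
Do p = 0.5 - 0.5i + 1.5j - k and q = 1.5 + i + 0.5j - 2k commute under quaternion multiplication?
No: pq = -1.5 - 2.75i + 0.5j - 4.25k ≠ -1.5 + 2.25i + 4.5j - 0.75k = qp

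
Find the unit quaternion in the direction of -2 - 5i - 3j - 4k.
-0.2722 - 0.6804i - 0.4082j - 0.5443k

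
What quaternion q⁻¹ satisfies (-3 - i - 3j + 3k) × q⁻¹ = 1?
-0.1071 + 0.0357i + 0.1071j - 0.1071k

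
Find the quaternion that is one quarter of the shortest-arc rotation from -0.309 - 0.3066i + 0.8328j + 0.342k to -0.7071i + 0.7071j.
-0.2388 - 0.4253i + 0.832j + 0.2643k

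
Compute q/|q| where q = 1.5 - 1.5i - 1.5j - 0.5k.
0.5669 - 0.5669i - 0.5669j - 0.189k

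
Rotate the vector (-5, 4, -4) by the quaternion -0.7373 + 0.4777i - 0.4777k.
(-3.71, -5.991, -2.71)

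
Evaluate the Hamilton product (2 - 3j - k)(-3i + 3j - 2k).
7 + 3i + 9j - 13k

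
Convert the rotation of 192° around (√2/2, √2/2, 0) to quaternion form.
-0.1045 + 0.7032i + 0.7032j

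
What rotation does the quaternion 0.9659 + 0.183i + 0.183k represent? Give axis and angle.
axis = (√2/2, 0, √2/2), θ = π/6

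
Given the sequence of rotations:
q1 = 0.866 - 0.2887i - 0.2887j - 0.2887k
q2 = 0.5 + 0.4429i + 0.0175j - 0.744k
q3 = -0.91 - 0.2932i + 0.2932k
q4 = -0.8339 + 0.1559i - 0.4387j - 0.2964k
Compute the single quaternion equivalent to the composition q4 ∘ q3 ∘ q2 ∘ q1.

q2 · q1 = 0.3511 + 0.0194i + 0.2135j - 0.9115k
q3 · q2 · q1 = -0.0466 - 0.1832i - 0.4558j + 0.8698k
q4 · q3 · q2 · q1 = 0.1253 - 0.3712i + 0.3192j - 0.8629k
0.1253 - 0.3712i + 0.3192j - 0.8629k


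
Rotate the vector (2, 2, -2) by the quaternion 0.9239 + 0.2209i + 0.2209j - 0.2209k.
(2, 2, -2)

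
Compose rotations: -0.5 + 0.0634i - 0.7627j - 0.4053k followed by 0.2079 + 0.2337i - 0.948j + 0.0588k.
-0.818 + 0.3254i + 0.4139j - 0.2318k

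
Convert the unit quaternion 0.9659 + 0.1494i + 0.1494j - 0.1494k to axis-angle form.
axis = (√3/3, √3/3, -√3/3), θ = π/6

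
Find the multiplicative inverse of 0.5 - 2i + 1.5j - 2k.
0.0476 + 0.1905i - 0.1429j + 0.1905k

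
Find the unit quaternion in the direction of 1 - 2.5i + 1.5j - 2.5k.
0.252 - 0.6299i + 0.378j - 0.6299k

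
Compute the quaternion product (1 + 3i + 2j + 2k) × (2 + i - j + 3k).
-5 + 15i - 4j + 2k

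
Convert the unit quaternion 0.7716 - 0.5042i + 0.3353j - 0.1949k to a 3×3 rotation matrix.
[[0.6992, -0.0373, 0.714], [-0.6389, 0.4156, 0.6474], [-0.3209, -0.9088, 0.2667]]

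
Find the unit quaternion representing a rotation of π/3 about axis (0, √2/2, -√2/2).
0.866 + 0.3536j - 0.3536k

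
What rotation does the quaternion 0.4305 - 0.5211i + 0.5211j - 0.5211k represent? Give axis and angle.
axis = (-√3/3, √3/3, -√3/3), θ = 129°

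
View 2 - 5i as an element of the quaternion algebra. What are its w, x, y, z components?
2 - 5i + 0j + 0k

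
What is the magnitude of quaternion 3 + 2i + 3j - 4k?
√38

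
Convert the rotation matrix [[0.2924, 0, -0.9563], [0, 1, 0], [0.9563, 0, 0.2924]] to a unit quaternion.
0.8039 - 0.5948j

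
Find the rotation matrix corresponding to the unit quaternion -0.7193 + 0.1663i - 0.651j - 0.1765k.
[[0.0901, -0.4704, 0.8778], [0.0374, 0.8824, 0.469], [-0.9952, -0.0094, 0.0971]]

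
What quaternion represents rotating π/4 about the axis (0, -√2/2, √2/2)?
0.9239 - 0.2706j + 0.2706k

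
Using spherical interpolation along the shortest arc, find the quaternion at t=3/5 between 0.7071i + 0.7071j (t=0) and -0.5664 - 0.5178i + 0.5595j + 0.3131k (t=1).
-0.4525 - 0.0046i + 0.856j + 0.2501k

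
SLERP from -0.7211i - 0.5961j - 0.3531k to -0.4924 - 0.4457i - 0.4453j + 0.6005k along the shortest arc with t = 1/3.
-0.2046 - 0.7383i - 0.6423j - 0.0213k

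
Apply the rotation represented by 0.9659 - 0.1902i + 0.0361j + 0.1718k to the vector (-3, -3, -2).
(-1.787, -4.32, -0.38)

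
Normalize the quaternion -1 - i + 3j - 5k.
-0.1667 - 0.1667i + 0.5j - 0.8333k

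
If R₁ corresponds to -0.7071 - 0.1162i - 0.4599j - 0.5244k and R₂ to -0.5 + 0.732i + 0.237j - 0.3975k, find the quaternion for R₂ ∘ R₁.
0.3392 - 0.7666i + 0.4924j + 0.2342k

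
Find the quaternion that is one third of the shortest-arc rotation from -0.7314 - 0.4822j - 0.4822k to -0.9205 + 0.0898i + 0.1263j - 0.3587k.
-0.8368 + 0.032i - 0.2903j - 0.4632k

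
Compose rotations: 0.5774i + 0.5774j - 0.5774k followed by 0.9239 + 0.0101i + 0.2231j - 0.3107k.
-0.314 + 0.584i + 0.3599j - 0.6564k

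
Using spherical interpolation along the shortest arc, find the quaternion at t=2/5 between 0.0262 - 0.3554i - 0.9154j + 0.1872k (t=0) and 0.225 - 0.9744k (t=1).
-0.1012 - 0.2679i - 0.69j + 0.6647k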